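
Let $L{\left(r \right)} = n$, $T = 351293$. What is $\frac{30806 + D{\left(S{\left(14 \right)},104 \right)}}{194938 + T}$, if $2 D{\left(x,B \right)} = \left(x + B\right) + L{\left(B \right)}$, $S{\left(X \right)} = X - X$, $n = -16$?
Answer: $\frac{30850}{546231} \approx 0.056478$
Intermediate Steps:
$L{\left(r \right)} = -16$
$S{\left(X \right)} = 0$
$D{\left(x,B \right)} = -8 + \frac{B}{2} + \frac{x}{2}$ ($D{\left(x,B \right)} = \frac{\left(x + B\right) - 16}{2} = \frac{\left(B + x\right) - 16}{2} = \frac{-16 + B + x}{2} = -8 + \frac{B}{2} + \frac{x}{2}$)
$\frac{30806 + D{\left(S{\left(14 \right)},104 \right)}}{194938 + T} = \frac{30806 + \left(-8 + \frac{1}{2} \cdot 104 + \frac{1}{2} \cdot 0\right)}{194938 + 351293} = \frac{30806 + \left(-8 + 52 + 0\right)}{546231} = \left(30806 + 44\right) \frac{1}{546231} = 30850 \cdot \frac{1}{546231} = \frac{30850}{546231}$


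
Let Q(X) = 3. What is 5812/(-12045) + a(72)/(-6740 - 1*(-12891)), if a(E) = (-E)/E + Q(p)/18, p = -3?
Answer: -71519299/148177590 ≈ -0.48266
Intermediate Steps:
a(E) = -5/6 (a(E) = (-E)/E + 3/18 = -1 + 3*(1/18) = -1 + 1/6 = -5/6)
5812/(-12045) + a(72)/(-6740 - 1*(-12891)) = 5812/(-12045) - 5/(6*(-6740 - 1*(-12891))) = 5812*(-1/12045) - 5/(6*(-6740 + 12891)) = -5812/12045 - 5/6/6151 = -5812/12045 - 5/6*1/6151 = -5812/12045 - 5/36906 = -71519299/148177590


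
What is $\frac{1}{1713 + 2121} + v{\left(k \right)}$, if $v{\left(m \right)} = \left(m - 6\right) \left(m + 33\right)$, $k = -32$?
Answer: $- \frac{145691}{3834} \approx -38.0$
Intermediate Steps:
$v{\left(m \right)} = \left(-6 + m\right) \left(33 + m\right)$
$\frac{1}{1713 + 2121} + v{\left(k \right)} = \frac{1}{1713 + 2121} + \left(-198 + \left(-32\right)^{2} + 27 \left(-32\right)\right) = \frac{1}{3834} - 38 = - \frac{145691}{3834}$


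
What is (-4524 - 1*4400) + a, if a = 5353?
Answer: -3571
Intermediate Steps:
(-4524 - 1*4400) + a = (-4524 - 1*4400) + 5353 = (-4524 - 4400) + 5353 = -8924 + 5353 = -3571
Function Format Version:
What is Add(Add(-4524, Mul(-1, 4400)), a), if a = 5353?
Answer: -3571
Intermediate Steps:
Add(Add(-4524, Mul(-1, 4400)), a) = Add(Add(-4524, Mul(-1, 4400)), 5353) = Add(Add(-4524, -4400), 5353) = Add(-8924, 5353) = -3571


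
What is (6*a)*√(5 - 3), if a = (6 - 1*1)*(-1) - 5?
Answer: -60*√2 ≈ -84.853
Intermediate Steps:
a = -10 (a = (6 - 1)*(-1) - 5 = 5*(-1) - 5 = -5 - 5 = -10)
(6*a)*√(5 - 3) = (6*(-10))*√(5 - 3) = -60*√2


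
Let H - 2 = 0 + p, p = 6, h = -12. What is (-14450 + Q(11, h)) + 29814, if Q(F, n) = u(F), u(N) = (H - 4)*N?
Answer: 15408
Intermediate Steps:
H = 8 (H = 2 + (0 + 6) = 2 + 6 = 8)
u(N) = 4*N (u(N) = (8 - 4)*N = 4*N)
Q(F, n) = 4*F
(-14450 + Q(11, h)) + 29814 = (-14450 + 4*11) + 29814 = (-14450 + 44) + 29814 = -14406 + 29814 = 15408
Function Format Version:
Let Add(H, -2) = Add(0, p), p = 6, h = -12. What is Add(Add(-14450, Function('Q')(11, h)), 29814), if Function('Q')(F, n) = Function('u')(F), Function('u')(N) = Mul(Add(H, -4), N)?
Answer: 15408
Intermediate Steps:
H = 8 (H = Add(2, Add(0, 6)) = Add(2, 6) = 8)
Function('u')(N) = Mul(4, N) (Function('u')(N) = Mul(Add(8, -4), N) = Mul(4, N))
Function('Q')(F, n) = Mul(4, F)
Add(Add(-14450, Function('Q')(11, h)), 29814) = Add(Add(-14450, Mul(4, 11)), 29814) = Add(Add(-14450, 44), 29814) = Add(-14406, 29814) = 15408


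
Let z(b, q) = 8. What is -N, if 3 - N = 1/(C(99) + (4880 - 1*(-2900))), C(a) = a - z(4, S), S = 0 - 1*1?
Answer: -23612/7871 ≈ -2.9999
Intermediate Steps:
S = -1 (S = 0 - 1 = -1)
C(a) = -8 + a (C(a) = a - 1*8 = a - 8 = -8 + a)
N = 23612/7871 (N = 3 - 1/((-8 + 99) + (4880 - 1*(-2900))) = 3 - 1/(91 + (4880 + 2900)) = 3 - 1/(91 + 7780) = 3 - 1/7871 = 23612/7871 ≈ 2.9999)
-N = -1*23612/7871 = -23612/7871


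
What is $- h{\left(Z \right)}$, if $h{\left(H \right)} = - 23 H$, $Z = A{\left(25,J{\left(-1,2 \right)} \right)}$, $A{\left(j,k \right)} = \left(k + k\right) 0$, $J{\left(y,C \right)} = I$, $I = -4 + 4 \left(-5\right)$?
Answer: $0$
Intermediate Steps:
$I = -24$ ($I = -4 - 20 = -24$)
$J{\left(y,C \right)} = -24$
$A{\left(j,k \right)} = 0$ ($A{\left(j,k \right)} = 2 k 0 = 0$)
$Z = 0$
$- h{\left(Z \right)} = - \left(-23\right) 0 = \left(-1\right) 0 = 0$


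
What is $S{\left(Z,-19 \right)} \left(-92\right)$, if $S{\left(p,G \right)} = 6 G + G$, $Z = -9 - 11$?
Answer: $12236$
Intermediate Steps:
$Z = -20$ ($Z = -9 - 11 = -20$)
$S{\left(p,G \right)} = 7 G$
$S{\left(Z,-19 \right)} \left(-92\right) = 7 \left(-19\right) \left(-92\right) = \left(-133\right) \left(-92\right) = 12236$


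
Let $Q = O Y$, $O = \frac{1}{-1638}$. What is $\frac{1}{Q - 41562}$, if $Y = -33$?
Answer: $- \frac{546}{22692841} \approx -2.406 \cdot 10^{-5}$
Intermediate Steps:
$O = - \frac{1}{1638} \approx -0.0006105$
$Q = \frac{11}{546}$ ($Q = \left(- \frac{1}{1638}\right) \left(-33\right) = \frac{11}{546} \approx 0.020147$)
$\frac{1}{Q - 41562} = \frac{1}{\frac{11}{546} - 41562} = \frac{1}{- \frac{22692841}{546}} = - \frac{546}{22692841}$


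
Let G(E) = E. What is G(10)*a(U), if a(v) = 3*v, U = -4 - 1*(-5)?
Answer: 30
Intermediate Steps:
U = 1 (U = -4 + 5 = 1)
G(10)*a(U) = 10*(3*1) = 10*3 = 30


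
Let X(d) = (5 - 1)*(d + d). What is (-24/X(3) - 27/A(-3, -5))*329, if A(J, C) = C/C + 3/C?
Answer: -45073/2 ≈ -22537.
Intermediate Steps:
X(d) = 8*d (X(d) = 4*(2*d) = 8*d)
A(J, C) = 1 + 3/C
(-24/X(3) - 27/A(-3, -5))*329 = (-24/(8*3) - 27*(-5/(3 - 5)))*329 = (-24/24 - 27/((-1/5*(-2))))*329 = (-24*1/24 - 27/2/5)*329 = (-1 - 27*5/2)*329 = (-1 - 135/2)*329 = -137/2*329 = -45073/2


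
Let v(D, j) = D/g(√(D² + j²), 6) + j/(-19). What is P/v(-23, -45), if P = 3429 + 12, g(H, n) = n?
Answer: -392274/167 ≈ -2348.9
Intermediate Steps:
P = 3441
v(D, j) = -j/19 + D/6 (v(D, j) = D/6 + j/(-19) = D*(⅙) + j*(-1/19) = D/6 - j/19 = -j/19 + D/6)
P/v(-23, -45) = 3441/(-1/19*(-45) + (⅙)*(-23)) = 3441/(45/19 - 23/6) = 3441/(-167/114) = 3441*(-114/167) = -392274/167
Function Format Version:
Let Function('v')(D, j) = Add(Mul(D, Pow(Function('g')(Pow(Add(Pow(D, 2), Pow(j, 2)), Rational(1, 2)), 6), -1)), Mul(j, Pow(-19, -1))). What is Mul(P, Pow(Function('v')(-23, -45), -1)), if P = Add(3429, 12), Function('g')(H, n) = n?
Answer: Rational(-392274, 167) ≈ -2348.9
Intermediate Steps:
P = 3441
Function('v')(D, j) = Add(Mul(Rational(-1, 19), j), Mul(Rational(1, 6), D)) (Function('v')(D, j) = Add(Mul(D, Pow(6, -1)), Mul(j, Pow(-19, -1))) = Add(Mul(D, Rational(1, 6)), Mul(j, Rational(-1, 19))) = Add(Mul(Rational(1, 6), D), Mul(Rational(-1, 19), j)) = Add(Mul(Rational(-1, 19), j), Mul(Rational(1, 6), D)))
Mul(P, Pow(Function('v')(-23, -45), -1)) = Mul(3441, Pow(Add(Mul(Rational(-1, 19), -45), Mul(Rational(1, 6), -23)), -1)) = Mul(3441, Pow(Add(Rational(45, 19), Rational(-23, 6)), -1)) = Mul(3441, Pow(Rational(-167, 114), -1)) = Mul(3441, Rational(-114, 167)) = Rational(-392274, 167)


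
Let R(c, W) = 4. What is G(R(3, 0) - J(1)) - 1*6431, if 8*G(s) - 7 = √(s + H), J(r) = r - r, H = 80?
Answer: -51441/8 + √21/4 ≈ -6429.0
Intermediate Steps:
J(r) = 0
G(s) = 7/8 + √(80 + s)/8 (G(s) = 7/8 + √(s + 80)/8 = 7/8 + √(80 + s)/8)
G(R(3, 0) - J(1)) - 1*6431 = (7/8 + √(80 + (4 - 1*0))/8) - 1*6431 = (7/8 + √(80 + (4 + 0))/8) - 6431 = (7/8 + √(80 + 4)/8) - 6431 = (7/8 + √84/8) - 6431 = (7/8 + (2*√21)/8) - 6431 = (7/8 + √21/4) - 6431 = -51441/8 + √21/4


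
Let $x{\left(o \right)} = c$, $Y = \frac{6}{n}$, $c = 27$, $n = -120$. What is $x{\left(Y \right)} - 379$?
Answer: $-352$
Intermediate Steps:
$Y = - \frac{1}{20}$ ($Y = \frac{6}{-120} = 6 \left(- \frac{1}{120}\right) = - \frac{1}{20} \approx -0.05$)
$x{\left(o \right)} = 27$
$x{\left(Y \right)} - 379 = 27 - 379 = -352$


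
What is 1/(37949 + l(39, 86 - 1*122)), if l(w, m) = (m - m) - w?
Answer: 1/37910 ≈ 2.6378e-5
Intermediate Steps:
l(w, m) = -w (l(w, m) = 0 - w = -w)
1/(37949 + l(39, 86 - 1*122)) = 1/(37949 - 1*39) = 1/(37949 - 39) = 1/37910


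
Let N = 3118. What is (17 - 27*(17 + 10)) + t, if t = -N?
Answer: -3830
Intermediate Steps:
t = -3118 (t = -1*3118 = -3118)
(17 - 27*(17 + 10)) + t = (17 - 27*(17 + 10)) - 3118 = (17 - 27*27) - 3118 = (17 - 729) - 3118 = -712 - 3118 = -3830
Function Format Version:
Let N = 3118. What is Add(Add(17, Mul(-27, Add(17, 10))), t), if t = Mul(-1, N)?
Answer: -3830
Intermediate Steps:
t = -3118 (t = Mul(-1, 3118) = -3118)
Add(Add(17, Mul(-27, Add(17, 10))), t) = Add(Add(17, Mul(-27, Add(17, 10))), -3118) = Add(Add(17, Mul(-27, 27)), -3118) = Add(Add(17, -729), -3118) = Add(-712, -3118) = -3830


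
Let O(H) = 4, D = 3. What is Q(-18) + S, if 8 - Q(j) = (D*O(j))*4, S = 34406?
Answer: 34366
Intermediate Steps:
Q(j) = -40 (Q(j) = 8 - 3*4*4 = 8 - 12*4 = 8 - 1*48 = 8 - 48 = -40)
Q(-18) + S = -40 + 34406 = 34366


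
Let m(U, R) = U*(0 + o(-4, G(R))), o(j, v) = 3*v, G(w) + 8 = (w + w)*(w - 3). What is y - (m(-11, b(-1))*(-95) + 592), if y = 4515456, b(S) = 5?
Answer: 4477244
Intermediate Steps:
G(w) = -8 + 2*w*(-3 + w) (G(w) = -8 + (w + w)*(w - 3) = -8 + (2*w)*(-3 + w) = -8 + 2*w*(-3 + w))
m(U, R) = U*(-24 - 18*R + 6*R²) (m(U, R) = U*(0 + 3*(-8 - 6*R + 2*R²)) = U*(0 + (-24 - 18*R + 6*R²)) = U*(-24 - 18*R + 6*R²))
y - (m(-11, b(-1))*(-95) + 592) = 4515456 - ((6*(-11)*(-4 + 5² - 3*5))*(-95) + 592) = 4515456 - ((6*(-11)*(-4 + 25 - 15))*(-95) + 592) = 4515456 - ((6*(-11)*6)*(-95) + 592) = 4515456 - (-396*(-95) + 592) = 4515456 - (37620 + 592) = 4515456 - 1*38212 = 4515456 - 38212 = 4477244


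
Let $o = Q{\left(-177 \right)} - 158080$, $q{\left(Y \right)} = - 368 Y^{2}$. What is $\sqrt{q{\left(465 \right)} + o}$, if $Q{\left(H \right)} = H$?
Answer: $i \sqrt{79729057} \approx 8929.1 i$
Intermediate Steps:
$o = -158257$ ($o = -177 - 158080 = -158257$)
$\sqrt{q{\left(465 \right)} + o} = \sqrt{- 368 \cdot 465^{2} - 158257} = \sqrt{\left(-368\right) 216225 - 158257} = \sqrt{-79570800 - 158257} = \sqrt{-79729057} = i \sqrt{79729057}$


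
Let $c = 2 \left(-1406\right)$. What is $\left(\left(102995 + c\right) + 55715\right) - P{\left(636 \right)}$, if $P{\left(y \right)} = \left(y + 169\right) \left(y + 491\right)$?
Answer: $-751337$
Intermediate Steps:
$c = -2812$
$P{\left(y \right)} = \left(169 + y\right) \left(491 + y\right)$
$\left(\left(102995 + c\right) + 55715\right) - P{\left(636 \right)} = \left(\left(102995 - 2812\right) + 55715\right) - \left(82979 + 636^{2} + 660 \cdot 636\right) = \left(100183 + 55715\right) - \left(82979 + 404496 + 419760\right) = 155898 - 907235 = -751337$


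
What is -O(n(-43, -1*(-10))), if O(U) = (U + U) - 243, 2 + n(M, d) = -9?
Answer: 265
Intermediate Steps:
n(M, d) = -11 (n(M, d) = -2 - 9 = -11)
O(U) = -243 + 2*U (O(U) = 2*U - 243 = -243 + 2*U)
-O(n(-43, -1*(-10))) = -(-243 + 2*(-11)) = -(-243 - 22) = -1*(-265) = 265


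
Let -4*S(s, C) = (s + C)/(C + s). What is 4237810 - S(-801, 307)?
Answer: 16951241/4 ≈ 4.2378e+6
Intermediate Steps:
S(s, C) = -¼ (S(s, C) = -(s + C)/(4*(C + s)) = -(C + s)/(4*(C + s)) = -¼*1 = -¼)
4237810 - S(-801, 307) = 4237810 - 1*(-¼) = 4237810 + ¼ = 16951241/4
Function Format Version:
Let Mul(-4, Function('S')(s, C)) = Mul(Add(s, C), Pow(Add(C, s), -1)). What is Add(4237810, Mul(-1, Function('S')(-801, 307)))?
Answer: Rational(16951241, 4) ≈ 4.2378e+6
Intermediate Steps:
Function('S')(s, C) = Rational(-1, 4) (Function('S')(s, C) = Mul(Rational(-1, 4), Mul(Add(s, C), Pow(Add(C, s), -1))) = Mul(Rational(-1, 4), Mul(Add(C, s), Pow(Add(C, s), -1))) = Mul(Rational(-1, 4), 1) = Rational(-1, 4))
Add(4237810, Mul(-1, Function('S')(-801, 307))) = Add(4237810, Mul(-1, Rational(-1, 4))) = Add(4237810, Rational(1, 4)) = Rational(16951241, 4)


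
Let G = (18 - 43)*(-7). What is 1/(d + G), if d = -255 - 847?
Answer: -1/927 ≈ -0.0010787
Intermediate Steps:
G = 175 (G = -25*(-7) = 175)
d = -1102
1/(d + G) = 1/(-1102 + 175) = 1/(-927) = -1/927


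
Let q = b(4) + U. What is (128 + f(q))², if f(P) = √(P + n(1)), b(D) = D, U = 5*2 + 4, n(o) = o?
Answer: (128 + √19)² ≈ 17519.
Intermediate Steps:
U = 14 (U = 10 + 4 = 14)
q = 18 (q = 4 + 14 = 18)
f(P) = √(1 + P) (f(P) = √(P + 1) = √(1 + P))
(128 + f(q))² = (128 + √(1 + 18))² = (128 + √19)²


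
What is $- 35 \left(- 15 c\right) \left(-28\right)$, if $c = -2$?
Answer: $29400$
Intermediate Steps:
$- 35 \left(- 15 c\right) \left(-28\right) = - 35 \left(\left(-15\right) \left(-2\right)\right) \left(-28\right) = \left(-35\right) 30 \left(-28\right) = \left(-1050\right) \left(-28\right) = 29400$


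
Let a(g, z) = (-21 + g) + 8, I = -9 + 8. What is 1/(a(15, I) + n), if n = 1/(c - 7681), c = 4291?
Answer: 3390/6779 ≈ 0.50007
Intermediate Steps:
I = -1
a(g, z) = -13 + g
n = -1/3390 (n = 1/(4291 - 7681) = 1/(-3390) = -1/3390 ≈ -0.00029499)
1/(a(15, I) + n) = 1/((-13 + 15) - 1/3390) = 1/(2 - 1/3390) = 1/(6779/3390) = 3390/6779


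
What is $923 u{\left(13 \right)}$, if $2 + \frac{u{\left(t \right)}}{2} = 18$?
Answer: $29536$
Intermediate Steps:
$u{\left(t \right)} = 32$ ($u{\left(t \right)} = -4 + 2 \cdot 18 = -4 + 36 = 32$)
$923 u{\left(13 \right)} = 923 \cdot 32 = 29536$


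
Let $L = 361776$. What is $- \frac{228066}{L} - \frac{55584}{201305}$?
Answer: $- \frac{11003297219}{12137886280} \approx -0.90652$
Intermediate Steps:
$- \frac{228066}{L} - \frac{55584}{201305} = - \frac{228066}{361776} - \frac{55584}{201305} = \left(-228066\right) \frac{1}{361776} - \frac{55584}{201305} = - \frac{38011}{60296} - \frac{55584}{201305} = - \frac{11003297219}{12137886280}$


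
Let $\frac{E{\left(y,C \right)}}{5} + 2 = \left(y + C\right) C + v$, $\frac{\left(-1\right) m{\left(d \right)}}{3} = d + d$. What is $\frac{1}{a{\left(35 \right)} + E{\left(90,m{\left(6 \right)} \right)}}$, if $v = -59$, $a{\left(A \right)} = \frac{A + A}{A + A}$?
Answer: $- \frac{1}{10024} \approx -9.9761 \cdot 10^{-5}$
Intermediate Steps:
$m{\left(d \right)} = - 6 d$ ($m{\left(d \right)} = - 3 \left(d + d\right) = - 3 \cdot 2 d = - 6 d$)
$a{\left(A \right)} = 1$ ($a{\left(A \right)} = \frac{2 A}{2 A} = 2 A \frac{1}{2 A} = 1$)
$E{\left(y,C \right)} = -305 + 5 C \left(C + y\right)$ ($E{\left(y,C \right)} = -10 + 5 \left(\left(y + C\right) C - 59\right) = -10 + 5 \left(\left(C + y\right) C - 59\right) = -10 + 5 \left(C \left(C + y\right) - 59\right) = -10 + 5 \left(-59 + C \left(C + y\right)\right) = -10 + \left(-295 + 5 C \left(C + y\right)\right) = -305 + 5 C \left(C + y\right)$)
$\frac{1}{a{\left(35 \right)} + E{\left(90,m{\left(6 \right)} \right)}} = \frac{1}{1 + \left(-305 + 5 \left(\left(-6\right) 6\right)^{2} + 5 \left(\left(-6\right) 6\right) 90\right)} = \frac{1}{1 + \left(-305 + 5 \left(-36\right)^{2} + 5 \left(-36\right) 90\right)} = \frac{1}{1 - 10025} = \frac{1}{-10024} = - \frac{1}{10024}$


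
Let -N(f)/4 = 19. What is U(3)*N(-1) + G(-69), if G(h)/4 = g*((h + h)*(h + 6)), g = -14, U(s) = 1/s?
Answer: -1460668/3 ≈ -4.8689e+5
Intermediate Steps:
U(s) = 1/s
N(f) = -76 (N(f) = -4*19 = -76)
G(h) = -112*h*(6 + h) (G(h) = 4*(-14*(h + h)*(h + 6)) = 4*(-14*2*h*(6 + h)) = 4*(-28*h*(6 + h)) = -112*h*(6 + h))
U(3)*N(-1) + G(-69) = -76/3 - 112*(-69)*(6 - 69) = (1/3)*(-76) - 112*(-69)*(-63) = -76/3 - 486864 = -1460668/3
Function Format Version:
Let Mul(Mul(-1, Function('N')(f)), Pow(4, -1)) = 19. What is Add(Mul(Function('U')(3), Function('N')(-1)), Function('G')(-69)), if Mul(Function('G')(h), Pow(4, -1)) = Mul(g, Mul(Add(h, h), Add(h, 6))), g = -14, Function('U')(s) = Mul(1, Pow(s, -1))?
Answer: Rational(-1460668, 3) ≈ -4.8689e+5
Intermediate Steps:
Function('U')(s) = Pow(s, -1)
Function('N')(f) = -76 (Function('N')(f) = Mul(-4, 19) = -76)
Function('G')(h) = Mul(-112, h, Add(6, h)) (Function('G')(h) = Mul(4, Mul(-14, Mul(Add(h, h), Add(h, 6)))) = Mul(4, Mul(-14, Mul(Mul(2, h), Add(6, h)))) = Mul(4, Mul(-14, Mul(2, h, Add(6, h)))) = Mul(4, Mul(-28, h, Add(6, h))) = Mul(-112, h, Add(6, h)))
Add(Mul(Function('U')(3), Function('N')(-1)), Function('G')(-69)) = Add(Mul(Pow(3, -1), -76), Mul(-112, -69, Add(6, -69))) = Add(Mul(Rational(1, 3), -76), Mul(-112, -69, -63)) = Add(Rational(-76, 3), -486864) = Rational(-1460668, 3)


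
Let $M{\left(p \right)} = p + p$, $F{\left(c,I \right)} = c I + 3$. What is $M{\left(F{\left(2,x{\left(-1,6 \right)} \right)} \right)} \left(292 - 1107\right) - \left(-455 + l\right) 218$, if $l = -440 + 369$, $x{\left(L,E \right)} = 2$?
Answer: $103258$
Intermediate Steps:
$F{\left(c,I \right)} = 3 + I c$ ($F{\left(c,I \right)} = I c + 3 = 3 + I c$)
$M{\left(p \right)} = 2 p$
$l = -71$
$M{\left(F{\left(2,x{\left(-1,6 \right)} \right)} \right)} \left(292 - 1107\right) - \left(-455 + l\right) 218 = 2 \left(3 + 2 \cdot 2\right) \left(292 - 1107\right) - \left(-455 - 71\right) 218 = 2 \left(3 + 4\right) \left(-815\right) - \left(-526\right) 218 = 2 \cdot 7 \left(-815\right) - -114668 = 14 \left(-815\right) + 114668 = -11410 + 114668 = 103258$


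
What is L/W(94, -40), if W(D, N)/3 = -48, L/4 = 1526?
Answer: -763/18 ≈ -42.389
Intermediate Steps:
L = 6104 (L = 4*1526 = 6104)
W(D, N) = -144 (W(D, N) = 3*(-48) = -144)
L/W(94, -40) = 6104/(-144) = 6104*(-1/144) = -763/18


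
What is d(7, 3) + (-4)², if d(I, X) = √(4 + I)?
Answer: 16 + √11 ≈ 19.317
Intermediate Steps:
d(7, 3) + (-4)² = √(4 + 7) + (-4)² = √11 + 16 = 16 + √11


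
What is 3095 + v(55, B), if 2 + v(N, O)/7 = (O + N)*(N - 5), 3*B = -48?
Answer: 16731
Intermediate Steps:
B = -16 (B = (⅓)*(-48) = -16)
v(N, O) = -14 + 7*(-5 + N)*(N + O) (v(N, O) = -14 + 7*((O + N)*(N - 5)) = -14 + 7*((N + O)*(-5 + N)) = -14 + 7*((-5 + N)*(N + O)) = -14 + 7*(-5 + N)*(N + O))
3095 + v(55, B) = 3095 + (-14 - 35*55 - 35*(-16) + 7*55² + 7*55*(-16)) = 3095 + (-14 - 1925 + 560 + 7*3025 - 6160) = 3095 + (-14 - 1925 + 560 + 21175 - 6160) = 3095 + 13636 = 16731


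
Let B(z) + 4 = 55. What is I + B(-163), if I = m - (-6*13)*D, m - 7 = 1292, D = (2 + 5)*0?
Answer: 1350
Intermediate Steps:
D = 0 (D = 7*0 = 0)
B(z) = 51 (B(z) = -4 + 55 = 51)
m = 1299 (m = 7 + 1292 = 1299)
I = 1299 (I = 1299 - (-6*13)*0 = 1299 - (-78)*0 = 1299 - 1*0 = 1299 + 0 = 1299)
I + B(-163) = 1299 + 51 = 1350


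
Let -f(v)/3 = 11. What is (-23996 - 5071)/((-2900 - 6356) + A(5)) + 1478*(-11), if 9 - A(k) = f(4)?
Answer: -149772145/9214 ≈ -16255.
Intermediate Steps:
f(v) = -33 (f(v) = -3*11 = -33)
A(k) = 42 (A(k) = 9 - 1*(-33) = 9 + 33 = 42)
(-23996 - 5071)/((-2900 - 6356) + A(5)) + 1478*(-11) = (-23996 - 5071)/((-2900 - 6356) + 42) + 1478*(-11) = -29067/(-9256 + 42) - 16258 = -29067/(-9214) - 16258 = -29067*(-1/9214) - 16258 = 29067/9214 - 16258 = -149772145/9214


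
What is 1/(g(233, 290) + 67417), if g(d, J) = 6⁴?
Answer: 1/68713 ≈ 1.4553e-5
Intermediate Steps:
g(d, J) = 1296
1/(g(233, 290) + 67417) = 1/(1296 + 67417) = 1/68713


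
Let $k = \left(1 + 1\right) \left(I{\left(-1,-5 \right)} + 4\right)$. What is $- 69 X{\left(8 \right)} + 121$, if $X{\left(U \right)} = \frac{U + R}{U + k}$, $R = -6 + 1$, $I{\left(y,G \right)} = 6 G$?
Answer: $\frac{5531}{44} \approx 125.7$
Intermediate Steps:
$k = -52$ ($k = \left(1 + 1\right) \left(6 \left(-5\right) + 4\right) = 2 \left(-30 + 4\right) = 2 \left(-26\right) = -52$)
$R = -5$
$X{\left(U \right)} = \frac{-5 + U}{-52 + U}$ ($X{\left(U \right)} = \frac{U - 5}{U - 52} = \frac{-5 + U}{-52 + U}$)
$- 69 X{\left(8 \right)} + 121 = - 69 \frac{-5 + 8}{-52 + 8} + 121 = - 69 \frac{1}{-44} \cdot 3 + 121 = - 69 \left(\left(- \frac{1}{44}\right) 3\right) + 121 = \left(-69\right) \left(- \frac{3}{44}\right) + 121 = \frac{207}{44} + 121 = \frac{5531}{44}$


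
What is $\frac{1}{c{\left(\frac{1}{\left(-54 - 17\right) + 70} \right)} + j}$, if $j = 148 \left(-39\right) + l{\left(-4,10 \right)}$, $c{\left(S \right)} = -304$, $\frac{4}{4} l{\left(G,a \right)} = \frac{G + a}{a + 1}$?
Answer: $- \frac{11}{66830} \approx -0.0001646$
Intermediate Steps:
$l{\left(G,a \right)} = \frac{G + a}{1 + a}$ ($l{\left(G,a \right)} = \frac{G + a}{a + 1} = \frac{G + a}{1 + a}$)
$j = - \frac{63486}{11}$ ($j = 148 \left(-39\right) + \frac{-4 + 10}{1 + 10} = -5772 + \frac{1}{11} \cdot 6 = -5772 + \frac{6}{11} = - \frac{63486}{11} \approx -5771.5$)
$\frac{1}{c{\left(\frac{1}{\left(-54 - 17\right) + 70} \right)} + j} = \frac{1}{-304 - \frac{63486}{11}} = \frac{1}{- \frac{66830}{11}} = - \frac{11}{66830}$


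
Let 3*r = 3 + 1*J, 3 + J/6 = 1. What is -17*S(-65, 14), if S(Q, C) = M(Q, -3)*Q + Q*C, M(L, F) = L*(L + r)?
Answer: 4899570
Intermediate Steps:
J = -12 (J = -18 + 6*1 = -18 + 6 = -12)
r = -3 (r = (3 + 1*(-12))/3 = (3 - 12)/3 = (⅓)*(-9) = -3)
M(L, F) = L*(-3 + L) (M(L, F) = L*(L - 3) = L*(-3 + L))
S(Q, C) = C*Q + Q²*(-3 + Q) (S(Q, C) = (Q*(-3 + Q))*Q + Q*C = Q²*(-3 + Q) + C*Q = C*Q + Q²*(-3 + Q))
-17*S(-65, 14) = -(-1105)*(14 - 65*(-3 - 65)) = -(-1105)*(14 - 65*(-68)) = -(-1105)*(14 + 4420) = -(-1105)*4434 = -17*(-288210) = 4899570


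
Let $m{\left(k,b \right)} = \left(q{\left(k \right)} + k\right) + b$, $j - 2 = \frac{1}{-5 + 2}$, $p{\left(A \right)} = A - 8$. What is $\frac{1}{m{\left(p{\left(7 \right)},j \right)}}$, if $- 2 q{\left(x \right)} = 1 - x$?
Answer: $-3$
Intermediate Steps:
$q{\left(x \right)} = - \frac{1}{2} + \frac{x}{2}$ ($q{\left(x \right)} = - \frac{1 - x}{2} = - \frac{1}{2} + \frac{x}{2}$)
$p{\left(A \right)} = -8 + A$
$j = \frac{5}{3}$ ($j = 2 + \frac{1}{-5 + 2} = 2 + \frac{1}{-3} = 2 - \frac{1}{3} = \frac{5}{3} \approx 1.6667$)
$m{\left(k,b \right)} = - \frac{1}{2} + b + \frac{3 k}{2}$ ($m{\left(k,b \right)} = \left(\left(- \frac{1}{2} + \frac{k}{2}\right) + k\right) + b = \left(- \frac{1}{2} + \frac{3 k}{2}\right) + b = - \frac{1}{2} + b + \frac{3 k}{2}$)
$\frac{1}{m{\left(p{\left(7 \right)},j \right)}} = \frac{1}{- \frac{1}{2} + \frac{5}{3} + \frac{3 \left(-8 + 7\right)}{2}} = \frac{1}{- \frac{1}{2} + \frac{5}{3} + \frac{3}{2} \left(-1\right)} = \frac{1}{- \frac{1}{2} + \frac{5}{3} - \frac{3}{2}} = \frac{1}{- \frac{1}{3}} = -3$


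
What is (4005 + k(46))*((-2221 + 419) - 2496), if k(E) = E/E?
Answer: -17217788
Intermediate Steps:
k(E) = 1
(4005 + k(46))*((-2221 + 419) - 2496) = (4005 + 1)*((-2221 + 419) - 2496) = 4006*(-1802 - 2496) = 4006*(-4298) = -17217788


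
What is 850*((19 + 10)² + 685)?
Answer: 1297100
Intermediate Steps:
850*((19 + 10)² + 685) = 850*(29² + 685) = 850*(841 + 685) = 850*1526 = 1297100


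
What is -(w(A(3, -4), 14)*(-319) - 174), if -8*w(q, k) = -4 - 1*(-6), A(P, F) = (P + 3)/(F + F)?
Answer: 377/4 ≈ 94.250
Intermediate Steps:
A(P, F) = (3 + P)/(2*F) (A(P, F) = (3 + P)/((2*F)) = (3 + P)*(1/(2*F)) = (3 + P)/(2*F))
w(q, k) = -¼ (w(q, k) = -(-4 - 1*(-6))/8 = -(-4 + 6)/8 = -⅛*2 = -¼)
-(w(A(3, -4), 14)*(-319) - 174) = -(-¼*(-319) - 174) = -(319/4 - 174) = -1*(-377/4) = 377/4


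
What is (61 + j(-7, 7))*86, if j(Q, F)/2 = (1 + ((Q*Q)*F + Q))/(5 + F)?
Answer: 30229/3 ≈ 10076.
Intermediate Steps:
j(Q, F) = 2*(1 + Q + F*Q**2)/(5 + F) (j(Q, F) = 2*((1 + ((Q*Q)*F + Q))/(5 + F)) = 2*((1 + (Q**2*F + Q))/(5 + F)) = 2*((1 + (F*Q**2 + Q))/(5 + F)) = 2*((1 + (Q + F*Q**2))/(5 + F)) = 2*((1 + Q + F*Q**2)/(5 + F)) = 2*(1 + Q + F*Q**2)/(5 + F))
(61 + j(-7, 7))*86 = (61 + 2*(1 - 7 + 7*(-7)**2)/(5 + 7))*86 = (61 + 2*(1 - 7 + 7*49)/12)*86 = (61 + 2*(1/12)*(1 - 7 + 343))*86 = (61 + 2*(1/12)*337)*86 = (61 + 337/6)*86 = (703/6)*86 = 30229/3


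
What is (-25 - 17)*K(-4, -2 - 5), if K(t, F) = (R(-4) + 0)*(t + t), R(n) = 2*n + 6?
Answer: -672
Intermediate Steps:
R(n) = 6 + 2*n
K(t, F) = -4*t (K(t, F) = ((6 + 2*(-4)) + 0)*(t + t) = ((6 - 8) + 0)*(2*t) = (-2 + 0)*(2*t) = -4*t)
(-25 - 17)*K(-4, -2 - 5) = (-25 - 17)*(-4*(-4)) = -42*16 = -672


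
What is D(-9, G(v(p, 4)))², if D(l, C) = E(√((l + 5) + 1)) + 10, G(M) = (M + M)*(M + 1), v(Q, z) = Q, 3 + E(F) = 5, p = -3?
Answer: 144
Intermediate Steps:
E(F) = 2 (E(F) = -3 + 5 = 2)
G(M) = 2*M*(1 + M) (G(M) = (2*M)*(1 + M) = 2*M*(1 + M))
D(l, C) = 12 (D(l, C) = 2 + 10 = 12)
D(-9, G(v(p, 4)))² = 12² = 144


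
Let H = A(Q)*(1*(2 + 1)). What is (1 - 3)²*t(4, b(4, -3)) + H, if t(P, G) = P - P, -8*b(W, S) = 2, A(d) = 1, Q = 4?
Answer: 3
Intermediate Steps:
b(W, S) = -¼ (b(W, S) = -⅛*2 = -¼)
t(P, G) = 0
H = 3 (H = 1*(1*(2 + 1)) = 1*(1*3) = 1*3 = 3)
(1 - 3)²*t(4, b(4, -3)) + H = (1 - 3)²*0 + 3 = (-2)²*0 + 3 = 4*0 + 3 = 0 + 3 = 3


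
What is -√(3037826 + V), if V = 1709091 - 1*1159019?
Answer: -√3587898 ≈ -1894.2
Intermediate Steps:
V = 550072 (V = 1709091 - 1159019 = 550072)
-√(3037826 + V) = -√(3037826 + 550072) = -√3587898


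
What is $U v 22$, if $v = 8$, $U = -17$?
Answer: $-2992$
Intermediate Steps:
$U v 22 = \left(-17\right) 8 \cdot 22 = \left(-136\right) 22 = -2992$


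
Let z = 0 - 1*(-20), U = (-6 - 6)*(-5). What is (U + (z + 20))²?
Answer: 10000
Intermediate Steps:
U = 60 (U = -12*(-5) = 60)
z = 20 (z = 0 + 20 = 20)
(U + (z + 20))² = (60 + (20 + 20))² = (60 + 40)² = 100² = 10000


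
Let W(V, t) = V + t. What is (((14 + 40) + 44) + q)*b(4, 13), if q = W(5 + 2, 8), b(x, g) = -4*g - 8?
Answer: -6780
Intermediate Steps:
b(x, g) = -8 - 4*g
q = 15 (q = (5 + 2) + 8 = 7 + 8 = 15)
(((14 + 40) + 44) + q)*b(4, 13) = (((14 + 40) + 44) + 15)*(-8 - 4*13) = ((54 + 44) + 15)*(-8 - 52) = (98 + 15)*(-60) = 113*(-60) = -6780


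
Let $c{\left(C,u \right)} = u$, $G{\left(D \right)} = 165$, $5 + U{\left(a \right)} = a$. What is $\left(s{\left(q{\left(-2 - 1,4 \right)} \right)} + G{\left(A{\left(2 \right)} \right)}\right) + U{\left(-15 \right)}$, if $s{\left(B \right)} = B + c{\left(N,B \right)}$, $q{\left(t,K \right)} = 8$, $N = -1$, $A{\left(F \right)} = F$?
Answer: $161$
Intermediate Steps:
$U{\left(a \right)} = -5 + a$
$s{\left(B \right)} = 2 B$ ($s{\left(B \right)} = B + B = 2 B$)
$\left(s{\left(q{\left(-2 - 1,4 \right)} \right)} + G{\left(A{\left(2 \right)} \right)}\right) + U{\left(-15 \right)} = \left(2 \cdot 8 + 165\right) - 20 = \left(16 + 165\right) - 20 = 181 - 20 = 161$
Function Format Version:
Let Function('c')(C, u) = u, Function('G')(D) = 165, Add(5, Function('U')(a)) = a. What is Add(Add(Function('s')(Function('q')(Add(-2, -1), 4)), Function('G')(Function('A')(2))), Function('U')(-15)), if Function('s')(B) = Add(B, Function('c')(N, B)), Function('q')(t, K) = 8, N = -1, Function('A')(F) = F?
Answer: 161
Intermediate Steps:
Function('U')(a) = Add(-5, a)
Function('s')(B) = Mul(2, B) (Function('s')(B) = Add(B, B) = Mul(2, B))
Add(Add(Function('s')(Function('q')(Add(-2, -1), 4)), Function('G')(Function('A')(2))), Function('U')(-15)) = Add(Add(Mul(2, 8), 165), Add(-5, -15)) = Add(Add(16, 165), -20) = Add(181, -20) = 161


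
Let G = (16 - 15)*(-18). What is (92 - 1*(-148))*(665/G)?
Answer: -26600/3 ≈ -8866.7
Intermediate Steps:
G = -18 (G = 1*(-18) = -18)
(92 - 1*(-148))*(665/G) = (92 - 1*(-148))*(665/(-18)) = (92 + 148)*(665*(-1/18)) = 240*(-665/18) = -26600/3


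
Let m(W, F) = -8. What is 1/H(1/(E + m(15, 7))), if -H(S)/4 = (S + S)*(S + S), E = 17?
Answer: -81/16 ≈ -5.0625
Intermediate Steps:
H(S) = -16*S² (H(S) = -4*(S + S)*(S + S) = -4*2*S*2*S = -16*S²)
1/H(1/(E + m(15, 7))) = 1/(-16/(17 - 8)²) = 1/(-16*(1/9)²) = 1/(-16*(⅑)²) = 1/(-16*1/81) = 1/(-16/81) = -81/16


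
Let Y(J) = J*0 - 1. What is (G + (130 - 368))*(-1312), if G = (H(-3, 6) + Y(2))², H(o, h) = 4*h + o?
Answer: -212544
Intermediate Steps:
H(o, h) = o + 4*h
Y(J) = -1 (Y(J) = 0 - 1 = -1)
G = 400 (G = ((-3 + 4*6) - 1)² = ((-3 + 24) - 1)² = (21 - 1)² = 20² = 400)
(G + (130 - 368))*(-1312) = (400 + (130 - 368))*(-1312) = (400 - 238)*(-1312) = 162*(-1312) = -212544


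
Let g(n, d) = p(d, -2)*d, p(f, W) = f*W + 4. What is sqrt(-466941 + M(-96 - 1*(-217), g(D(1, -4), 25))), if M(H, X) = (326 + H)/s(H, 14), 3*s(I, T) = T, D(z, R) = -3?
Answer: I*sqrt(91501662)/14 ≈ 683.26*I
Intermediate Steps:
s(I, T) = T/3
p(f, W) = 4 + W*f (p(f, W) = W*f + 4 = 4 + W*f)
g(n, d) = d*(4 - 2*d) (g(n, d) = (4 - 2*d)*d = d*(4 - 2*d))
M(H, X) = 489/7 + 3*H/14 (M(H, X) = (326 + H)/(((1/3)*14)) = (326 + H)/(14/3) = (326 + H)*(3/14) = 489/7 + 3*H/14)
sqrt(-466941 + M(-96 - 1*(-217), g(D(1, -4), 25))) = sqrt(-466941 + (489/7 + 3*(-96 - 1*(-217))/14)) = sqrt(-466941 + (489/7 + 3*(-96 + 217)/14)) = sqrt(-466941 + (489/7 + (3/14)*121)) = sqrt(-466941 + (489/7 + 363/14)) = sqrt(-466941 + 1341/14) = sqrt(-6535833/14) = I*sqrt(91501662)/14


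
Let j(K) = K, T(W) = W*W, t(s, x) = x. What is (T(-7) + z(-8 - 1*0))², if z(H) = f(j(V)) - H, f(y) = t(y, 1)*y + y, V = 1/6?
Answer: 29584/9 ≈ 3287.1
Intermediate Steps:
V = ⅙ ≈ 0.16667
T(W) = W²
f(y) = 2*y (f(y) = 1*y + y = y + y = 2*y)
z(H) = ⅓ - H (z(H) = 2*(⅙) - H = ⅓ - H)
(T(-7) + z(-8 - 1*0))² = ((-7)² + (⅓ - (-8 - 1*0)))² = (49 + (⅓ - (-8 + 0)))² = (49 + (⅓ - 1*(-8)))² = (49 + (⅓ + 8))² = (49 + 25/3)² = (172/3)² = 29584/9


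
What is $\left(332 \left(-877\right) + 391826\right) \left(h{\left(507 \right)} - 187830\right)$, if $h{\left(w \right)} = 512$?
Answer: $-18855804516$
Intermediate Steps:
$\left(332 \left(-877\right) + 391826\right) \left(h{\left(507 \right)} - 187830\right) = \left(332 \left(-877\right) + 391826\right) \left(512 - 187830\right) = \left(-291164 + 391826\right) \left(-187318\right) = 100662 \left(-187318\right) = -18855804516$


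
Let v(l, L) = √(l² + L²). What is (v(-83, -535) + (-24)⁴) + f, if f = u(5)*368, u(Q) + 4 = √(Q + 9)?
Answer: 330304 + √293114 + 368*√14 ≈ 3.3222e+5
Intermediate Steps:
u(Q) = -4 + √(9 + Q) (u(Q) = -4 + √(Q + 9) = -4 + √(9 + Q))
v(l, L) = √(L² + l²)
f = -1472 + 368*√14 (f = (-4 + √(9 + 5))*368 = (-4 + √14)*368 = -1472 + 368*√14 ≈ -95.070)
(v(-83, -535) + (-24)⁴) + f = (√((-535)² + (-83)²) + (-24)⁴) + (-1472 + 368*√14) = (√(286225 + 6889) + 331776) + (-1472 + 368*√14) = (√293114 + 331776) + (-1472 + 368*√14) = (331776 + √293114) + (-1472 + 368*√14) = 330304 + √293114 + 368*√14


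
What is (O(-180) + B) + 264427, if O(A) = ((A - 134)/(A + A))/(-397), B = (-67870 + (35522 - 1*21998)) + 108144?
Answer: 22740358343/71460 ≈ 3.1823e+5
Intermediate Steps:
B = 53798 (B = (-67870 + (35522 - 21998)) + 108144 = (-67870 + 13524) + 108144 = -54346 + 108144 = 53798)
O(A) = -(-134 + A)/(794*A) (O(A) = ((-134 + A)/((2*A)))*(-1/397) = ((-134 + A)*(1/(2*A)))*(-1/397) = ((-134 + A)/(2*A))*(-1/397) = -(-134 + A)/(794*A))
(O(-180) + B) + 264427 = ((1/794)*(134 - 1*(-180))/(-180) + 53798) + 264427 = ((1/794)*(-1/180)*(134 + 180) + 53798) + 264427 = ((1/794)*(-1/180)*314 + 53798) + 264427 = (-157/71460 + 53798) + 264427 = 3844404923/71460 + 264427 = 22740358343/71460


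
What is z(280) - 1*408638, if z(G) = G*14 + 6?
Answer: -404712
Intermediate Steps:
z(G) = 6 + 14*G (z(G) = 14*G + 6 = 6 + 14*G)
z(280) - 1*408638 = (6 + 14*280) - 1*408638 = (6 + 3920) - 408638 = 3926 - 408638 = -404712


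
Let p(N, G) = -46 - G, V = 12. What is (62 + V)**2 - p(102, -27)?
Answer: 5495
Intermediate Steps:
(62 + V)**2 - p(102, -27) = (62 + 12)**2 - (-46 - 1*(-27)) = 74**2 - (-46 + 27) = 5476 - 1*(-19) = 5476 + 19 = 5495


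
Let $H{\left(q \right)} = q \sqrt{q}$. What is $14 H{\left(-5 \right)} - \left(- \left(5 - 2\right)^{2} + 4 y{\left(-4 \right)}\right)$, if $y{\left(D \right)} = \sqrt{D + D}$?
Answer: $9 - 70 i \sqrt{5} - 8 i \sqrt{2} \approx 9.0 - 167.84 i$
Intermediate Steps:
$y{\left(D \right)} = \sqrt{2} \sqrt{D}$ ($y{\left(D \right)} = \sqrt{2 D} = \sqrt{2} \sqrt{D}$)
$H{\left(q \right)} = q^{\frac{3}{2}}$
$14 H{\left(-5 \right)} - \left(- \left(5 - 2\right)^{2} + 4 y{\left(-4 \right)}\right) = 14 \left(-5\right)^{\frac{3}{2}} + \left(\left(5 - 2\right)^{2} - 4 \sqrt{2} \sqrt{-4}\right) = 14 \left(- 5 i \sqrt{5}\right) + \left(3^{2} - 4 \sqrt{2} \cdot 2 i\right) = - 70 i \sqrt{5} + \left(9 - 4 \cdot 2 i \sqrt{2}\right) = - 70 i \sqrt{5} + \left(9 - 8 i \sqrt{2}\right) = 9 - 70 i \sqrt{5} - 8 i \sqrt{2}$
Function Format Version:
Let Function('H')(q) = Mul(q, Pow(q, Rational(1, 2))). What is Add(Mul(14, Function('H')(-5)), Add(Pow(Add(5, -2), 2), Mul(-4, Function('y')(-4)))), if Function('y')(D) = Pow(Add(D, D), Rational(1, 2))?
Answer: Add(9, Mul(-70, I, Pow(5, Rational(1, 2))), Mul(-8, I, Pow(2, Rational(1, 2)))) ≈ Add(9.0000, Mul(-167.84, I))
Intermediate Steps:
Function('y')(D) = Mul(Pow(2, Rational(1, 2)), Pow(D, Rational(1, 2))) (Function('y')(D) = Pow(Mul(2, D), Rational(1, 2)) = Mul(Pow(2, Rational(1, 2)), Pow(D, Rational(1, 2))))
Function('H')(q) = Pow(q, Rational(3, 2))
Add(Mul(14, Function('H')(-5)), Add(Pow(Add(5, -2), 2), Mul(-4, Function('y')(-4)))) = Add(Mul(14, Pow(-5, Rational(3, 2))), Add(Pow(Add(5, -2), 2), Mul(-4, Mul(Pow(2, Rational(1, 2)), Pow(-4, Rational(1, 2)))))) = Add(Mul(14, Mul(-5, I, Pow(5, Rational(1, 2)))), Add(Pow(3, 2), Mul(-4, Mul(Pow(2, Rational(1, 2)), Mul(2, I))))) = Add(Mul(-70, I, Pow(5, Rational(1, 2))), Add(9, Mul(-4, Mul(2, I, Pow(2, Rational(1, 2)))))) = Add(Mul(-70, I, Pow(5, Rational(1, 2))), Add(9, Mul(-8, I, Pow(2, Rational(1, 2))))) = Add(9, Mul(-70, I, Pow(5, Rational(1, 2))), Mul(-8, I, Pow(2, Rational(1, 2))))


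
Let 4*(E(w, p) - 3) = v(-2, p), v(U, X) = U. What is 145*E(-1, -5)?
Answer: 725/2 ≈ 362.50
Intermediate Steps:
E(w, p) = 5/2 (E(w, p) = 3 + (¼)*(-2) = 3 - ½ = 5/2)
145*E(-1, -5) = 145*(5/2) = 725/2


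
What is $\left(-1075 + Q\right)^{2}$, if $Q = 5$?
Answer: $1144900$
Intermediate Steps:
$\left(-1075 + Q\right)^{2} = \left(-1075 + 5\right)^{2} = \left(-1070\right)^{2} = 1144900$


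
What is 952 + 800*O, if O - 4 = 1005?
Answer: 808152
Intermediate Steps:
O = 1009 (O = 4 + 1005 = 1009)
952 + 800*O = 952 + 800*1009 = 952 + 807200 = 808152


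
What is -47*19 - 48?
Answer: -941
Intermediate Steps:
-47*19 - 48 = -893 - 48 = -941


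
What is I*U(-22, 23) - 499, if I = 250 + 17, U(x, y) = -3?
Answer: -1300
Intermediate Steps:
I = 267
I*U(-22, 23) - 499 = 267*(-3) - 499 = -801 - 499 = -1300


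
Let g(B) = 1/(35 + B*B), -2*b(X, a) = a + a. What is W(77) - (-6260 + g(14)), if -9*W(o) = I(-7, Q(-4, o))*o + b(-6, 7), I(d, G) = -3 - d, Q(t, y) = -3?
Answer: 4315000/693 ≈ 6226.5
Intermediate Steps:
b(X, a) = -a (b(X, a) = -(a + a)/2 = -a)
g(B) = 1/(35 + B²)
W(o) = 7/9 - 4*o/9 (W(o) = -((-3 - 1*(-7))*o - 1*7)/9 = -((-3 + 7)*o - 7)/9 = -(4*o - 7)/9 = -(-7 + 4*o)/9 = 7/9 - 4*o/9)
W(77) - (-6260 + g(14)) = (7/9 - 4/9*77) - (-6260 + 1/(35 + 14²)) = (7/9 - 308/9) - (-6260 + 1/(35 + 196)) = -301/9 - (-6260 + 1/231) = -301/9 - 1*(-1446059/231) = -301/9 + 1446059/231 = 4315000/693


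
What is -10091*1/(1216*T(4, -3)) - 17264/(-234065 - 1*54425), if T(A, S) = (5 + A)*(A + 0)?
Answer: -1077701863/6314469120 ≈ -0.17067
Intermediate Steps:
T(A, S) = A*(5 + A) (T(A, S) = (5 + A)*A = A*(5 + A))
-10091*1/(1216*T(4, -3)) - 17264/(-234065 - 1*54425) = -10091*1/(4864*(5 + 4)) - 17264/(-234065 - 1*54425) = -10091/(1216*(4*9)) - 17264/(-234065 - 54425) = -10091/(1216*36) - 17264/(-288490) = -10091/43776 - 17264*(-1/288490) = -10091*1/43776 + 8632/144245 = -10091/43776 + 8632/144245 = -1077701863/6314469120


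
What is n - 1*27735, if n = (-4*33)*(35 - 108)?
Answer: -18099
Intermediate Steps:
n = 9636 (n = -132*(-73) = 9636)
n - 1*27735 = 9636 - 1*27735 = 9636 - 27735 = -18099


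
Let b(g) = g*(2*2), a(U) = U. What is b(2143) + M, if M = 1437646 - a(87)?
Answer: 1446131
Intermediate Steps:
b(g) = 4*g (b(g) = g*4 = 4*g)
M = 1437559 (M = 1437646 - 1*87 = 1437646 - 87 = 1437559)
b(2143) + M = 4*2143 + 1437559 = 8572 + 1437559 = 1446131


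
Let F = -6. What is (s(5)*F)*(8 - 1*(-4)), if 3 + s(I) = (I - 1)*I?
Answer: -1224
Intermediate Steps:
s(I) = -3 + I*(-1 + I) (s(I) = -3 + (I - 1)*I = -3 + (-1 + I)*I = -3 + I*(-1 + I))
(s(5)*F)*(8 - 1*(-4)) = ((-3 + 5² - 1*5)*(-6))*(8 - 1*(-4)) = ((-3 + 25 - 5)*(-6))*(8 + 4) = (17*(-6))*12 = -102*12 = -1224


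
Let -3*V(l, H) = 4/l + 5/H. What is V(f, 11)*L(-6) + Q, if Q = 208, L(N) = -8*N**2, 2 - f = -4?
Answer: 3472/11 ≈ 315.64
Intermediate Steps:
f = 6 (f = 2 - 1*(-4) = 2 + 4 = 6)
V(l, H) = -5/(3*H) - 4/(3*l) (V(l, H) = -(4/l + 5/H)/3 = -5/(3*H) - 4/(3*l))
V(f, 11)*L(-6) + Q = (-5/3/11 - 4/3/6)*(-8*(-6)**2) + 208 = (-5/3*1/11 - 4/3*1/6)*(-8*36) + 208 = (-5/33 - 2/9)*(-288) + 208 = -37/99*(-288) + 208 = 1184/11 + 208 = 3472/11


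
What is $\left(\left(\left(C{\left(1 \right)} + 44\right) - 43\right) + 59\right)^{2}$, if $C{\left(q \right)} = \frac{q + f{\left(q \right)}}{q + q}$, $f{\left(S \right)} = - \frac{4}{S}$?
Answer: $\frac{13689}{4} \approx 3422.3$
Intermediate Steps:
$C{\left(q \right)} = \frac{q - \frac{4}{q}}{2 q}$ ($C{\left(q \right)} = \frac{q - \frac{4}{q}}{q + q} = \frac{q - \frac{4}{q}}{2 q}$)
$\left(\left(\left(C{\left(1 \right)} + 44\right) - 43\right) + 59\right)^{2} = \left(\left(\left(\left(\frac{1}{2} - 2 \cdot 1^{-2}\right) + 44\right) - 43\right) + 59\right)^{2} = \left(\left(\left(\left(\frac{1}{2} - 2\right) + 44\right) - 43\right) + 59\right)^{2} = \left(\left(\left(- \frac{3}{2} + 44\right) - 43\right) + 59\right)^{2} = \left(\left(\frac{85}{2} - 43\right) + 59\right)^{2} = \left(- \frac{1}{2} + 59\right)^{2} = \left(\frac{117}{2}\right)^{2} = \frac{13689}{4}$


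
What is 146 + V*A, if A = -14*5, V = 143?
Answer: -9864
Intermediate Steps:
A = -70
146 + V*A = 146 + 143*(-70) = 146 - 10010 = -9864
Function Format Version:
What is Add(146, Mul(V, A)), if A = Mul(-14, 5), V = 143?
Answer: -9864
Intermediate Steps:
A = -70
Add(146, Mul(V, A)) = Add(146, Mul(143, -70)) = Add(146, -10010) = -9864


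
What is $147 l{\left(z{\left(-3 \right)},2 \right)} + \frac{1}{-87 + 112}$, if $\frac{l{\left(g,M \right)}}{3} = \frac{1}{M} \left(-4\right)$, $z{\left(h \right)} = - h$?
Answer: $- \frac{22049}{25} \approx -881.96$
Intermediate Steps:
$l{\left(g,M \right)} = - \frac{12}{M}$ ($l{\left(g,M \right)} = 3 \frac{1}{M} \left(-4\right) = 3 \left(- \frac{4}{M}\right) = - \frac{12}{M}$)
$147 l{\left(z{\left(-3 \right)},2 \right)} + \frac{1}{-87 + 112} = 147 \left(- \frac{12}{2}\right) + \frac{1}{-87 + 112} = 147 \left(\left(-12\right) \frac{1}{2}\right) + \frac{1}{25} = 147 \left(-6\right) + \frac{1}{25} = -882 + \frac{1}{25} = - \frac{22049}{25}$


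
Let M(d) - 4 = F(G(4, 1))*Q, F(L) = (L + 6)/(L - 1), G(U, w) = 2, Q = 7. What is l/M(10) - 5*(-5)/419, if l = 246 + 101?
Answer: 146893/25140 ≈ 5.8430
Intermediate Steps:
F(L) = (6 + L)/(-1 + L)
M(d) = 60 (M(d) = 4 + ((6 + 2)/(-1 + 2))*7 = 4 + (8/1)*7 = 4 + (1*8)*7 = 4 + 8*7 = 4 + 56 = 60)
l = 347
l/M(10) - 5*(-5)/419 = 347/60 - 5*(-5)/419 = 347*(1/60) + 25*(1/419) = 347/60 + 25/419 = 146893/25140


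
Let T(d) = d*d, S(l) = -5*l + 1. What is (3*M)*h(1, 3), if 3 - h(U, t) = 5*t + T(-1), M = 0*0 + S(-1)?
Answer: -234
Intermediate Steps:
S(l) = 1 - 5*l
T(d) = d**2
M = 6 (M = 0*0 + (1 - 5*(-1)) = 0 + (1 + 5) = 0 + 6 = 6)
h(U, t) = 2 - 5*t (h(U, t) = 3 - (5*t + (-1)**2) = 3 - (5*t + 1) = 3 - (1 + 5*t) = 3 + (-1 - 5*t) = 2 - 5*t)
(3*M)*h(1, 3) = (3*6)*(2 - 5*3) = 18*(2 - 15) = 18*(-13) = -234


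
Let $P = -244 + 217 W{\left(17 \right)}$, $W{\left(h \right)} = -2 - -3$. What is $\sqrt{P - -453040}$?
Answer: $\sqrt{453013} \approx 673.06$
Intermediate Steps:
$W{\left(h \right)} = 1$ ($W{\left(h \right)} = -2 + 3 = 1$)
$P = -27$ ($P = -244 + 217 \cdot 1 = -244 + 217 = -27$)
$\sqrt{P - -453040} = \sqrt{-27 - -453040} = \sqrt{-27 + 453040} = \sqrt{453013}$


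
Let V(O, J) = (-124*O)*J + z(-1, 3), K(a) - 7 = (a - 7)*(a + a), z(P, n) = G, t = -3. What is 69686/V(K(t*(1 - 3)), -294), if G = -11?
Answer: -69686/182291 ≈ -0.38228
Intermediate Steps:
z(P, n) = -11
K(a) = 7 + 2*a*(-7 + a) (K(a) = 7 + (a - 7)*(a + a) = 7 + (-7 + a)*(2*a) = 7 + 2*a*(-7 + a))
V(O, J) = -11 - 124*J*O (V(O, J) = (-124*O)*J - 11 = -124*J*O - 11 = -11 - 124*J*O)
69686/V(K(t*(1 - 3)), -294) = 69686/(-11 - 124*(-294)*(7 - (-42)*(1 - 3) + 2*(-3*(1 - 3))**2)) = 69686/(-11 - 124*(-294)*(7 - (-42)*(-2) + 2*(-3*(-2))**2)) = 69686/(-11 - 124*(-294)*(7 - 14*6 + 2*6**2)) = 69686/(-11 - 124*(-294)*(7 - 84 + 2*36)) = 69686/(-11 - 124*(-294)*(7 - 84 + 72)) = 69686/(-11 - 124*(-294)*(-5)) = 69686/(-11 - 182280) = 69686/(-182291) = 69686*(-1/182291) = -69686/182291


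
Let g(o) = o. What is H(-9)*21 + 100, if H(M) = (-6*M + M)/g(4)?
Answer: 1345/4 ≈ 336.25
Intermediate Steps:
H(M) = -5*M/4 (H(M) = (-6*M + M)/4 = -5*M*(¼) = -5*M/4)
H(-9)*21 + 100 = -5/4*(-9)*21 + 100 = (45/4)*21 + 100 = 945/4 + 100 = 1345/4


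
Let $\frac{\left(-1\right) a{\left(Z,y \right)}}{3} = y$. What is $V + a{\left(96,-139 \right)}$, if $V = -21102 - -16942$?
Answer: $-3743$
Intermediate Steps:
$a{\left(Z,y \right)} = - 3 y$
$V = -4160$ ($V = -21102 + 16942 = -4160$)
$V + a{\left(96,-139 \right)} = -4160 - -417 = -4160 + 417 = -3743$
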